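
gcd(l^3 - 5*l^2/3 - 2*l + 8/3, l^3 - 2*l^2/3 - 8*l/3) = l^2 - 2*l/3 - 8/3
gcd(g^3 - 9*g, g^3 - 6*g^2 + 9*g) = g^2 - 3*g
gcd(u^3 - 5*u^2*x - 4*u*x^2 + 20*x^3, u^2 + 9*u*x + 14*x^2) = u + 2*x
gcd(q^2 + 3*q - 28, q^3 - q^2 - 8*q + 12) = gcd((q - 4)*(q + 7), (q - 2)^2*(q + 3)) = 1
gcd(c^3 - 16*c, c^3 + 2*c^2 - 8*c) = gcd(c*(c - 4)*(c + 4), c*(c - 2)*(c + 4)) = c^2 + 4*c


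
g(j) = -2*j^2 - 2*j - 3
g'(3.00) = -14.00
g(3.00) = -27.00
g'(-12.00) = 46.00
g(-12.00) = -267.00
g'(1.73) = -8.92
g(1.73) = -12.45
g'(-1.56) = 4.24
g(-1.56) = -4.75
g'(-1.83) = 5.32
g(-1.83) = -6.04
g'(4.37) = -19.48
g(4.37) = -49.93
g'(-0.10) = -1.60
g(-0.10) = -2.82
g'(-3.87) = 13.48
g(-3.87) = -25.21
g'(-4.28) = 15.12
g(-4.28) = -31.08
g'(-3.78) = 13.12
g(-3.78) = -24.02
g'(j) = -4*j - 2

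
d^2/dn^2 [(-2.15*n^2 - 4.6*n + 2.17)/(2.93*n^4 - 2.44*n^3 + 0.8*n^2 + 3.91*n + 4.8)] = (-110.74521*n^8 - 381.6618*n^7 + 883.2445*n^6 - 398.85414*n^5 + 1219.288704*n^4 + 892.814764*n^3 - 1079.076168*n^2 + 299.2008*n + 123.278354)/(25.153757*n^12 - 62.841468*n^11 + 72.935904*n^10 + 51.857933*n^9 - 24.183432*n^8 - 85.755792*n^7 + 242.339519*n^6 + 169.322148*n^5 - 26.3344799999999*n^4 - 18.789929*n^3 + 275.44464*n^2 + 270.2592*n + 110.592)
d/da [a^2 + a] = 2*a + 1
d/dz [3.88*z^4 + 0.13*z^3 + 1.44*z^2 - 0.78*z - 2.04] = 15.52*z^3 + 0.39*z^2 + 2.88*z - 0.78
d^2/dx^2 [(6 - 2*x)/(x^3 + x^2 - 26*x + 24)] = 4*(-(x - 3)*(3*x^2 + 2*x - 26)^2 + (3*x^2 + 2*x + (x - 3)*(3*x + 1) - 26)*(x^3 + x^2 - 26*x + 24))/(x^3 + x^2 - 26*x + 24)^3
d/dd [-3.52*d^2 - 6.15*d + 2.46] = -7.04*d - 6.15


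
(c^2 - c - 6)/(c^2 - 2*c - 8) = (c - 3)/(c - 4)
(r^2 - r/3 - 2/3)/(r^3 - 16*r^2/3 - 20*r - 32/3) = (r - 1)/(r^2 - 6*r - 16)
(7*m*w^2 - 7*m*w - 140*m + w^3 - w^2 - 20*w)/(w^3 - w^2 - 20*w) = (7*m + w)/w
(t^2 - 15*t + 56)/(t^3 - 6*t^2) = (t^2 - 15*t + 56)/(t^2*(t - 6))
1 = 1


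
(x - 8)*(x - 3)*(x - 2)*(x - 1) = x^4 - 14*x^3 + 59*x^2 - 94*x + 48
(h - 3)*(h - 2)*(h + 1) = h^3 - 4*h^2 + h + 6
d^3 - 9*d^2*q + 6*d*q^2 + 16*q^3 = (d - 8*q)*(d - 2*q)*(d + q)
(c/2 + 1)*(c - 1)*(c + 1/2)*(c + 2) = c^4/2 + 7*c^3/4 + 3*c^2/4 - 2*c - 1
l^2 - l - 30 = (l - 6)*(l + 5)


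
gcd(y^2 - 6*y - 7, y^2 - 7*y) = y - 7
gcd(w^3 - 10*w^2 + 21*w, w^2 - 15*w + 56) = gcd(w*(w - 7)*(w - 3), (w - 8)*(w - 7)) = w - 7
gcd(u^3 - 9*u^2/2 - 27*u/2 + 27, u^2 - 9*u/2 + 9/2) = u - 3/2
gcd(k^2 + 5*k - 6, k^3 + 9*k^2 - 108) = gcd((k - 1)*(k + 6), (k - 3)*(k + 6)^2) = k + 6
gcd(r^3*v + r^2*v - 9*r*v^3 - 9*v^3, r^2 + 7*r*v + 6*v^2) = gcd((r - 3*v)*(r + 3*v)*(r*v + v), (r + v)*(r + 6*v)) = 1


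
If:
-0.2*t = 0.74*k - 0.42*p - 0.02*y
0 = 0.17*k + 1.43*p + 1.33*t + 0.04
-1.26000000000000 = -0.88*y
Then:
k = 0.0213792492917847 - 0.747698300283286*t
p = -0.841182719546742*t - 0.0305136170486737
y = 1.43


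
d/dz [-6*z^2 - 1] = -12*z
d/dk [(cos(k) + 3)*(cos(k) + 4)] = -(2*cos(k) + 7)*sin(k)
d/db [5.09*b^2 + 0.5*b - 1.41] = 10.18*b + 0.5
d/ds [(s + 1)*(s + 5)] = 2*s + 6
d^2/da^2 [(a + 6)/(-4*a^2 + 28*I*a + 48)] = ((a + 6)*(2*a - 7*I)^2 + (3*a + 6 - 7*I)*(-a^2 + 7*I*a + 12))/(2*(-a^2 + 7*I*a + 12)^3)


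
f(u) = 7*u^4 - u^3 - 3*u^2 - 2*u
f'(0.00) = -2.00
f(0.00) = 0.00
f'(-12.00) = -48746.00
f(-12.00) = 146472.00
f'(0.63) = 0.03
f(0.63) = -1.60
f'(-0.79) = -12.94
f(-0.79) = 2.93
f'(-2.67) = -540.32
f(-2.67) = 358.74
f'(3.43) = 1072.03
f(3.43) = 886.38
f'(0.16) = -2.92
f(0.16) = -0.40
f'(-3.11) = -854.60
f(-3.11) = 662.13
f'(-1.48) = -90.46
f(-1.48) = 33.22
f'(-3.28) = -1002.65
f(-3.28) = 819.77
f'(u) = 28*u^3 - 3*u^2 - 6*u - 2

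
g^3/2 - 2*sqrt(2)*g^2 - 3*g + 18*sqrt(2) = (g/2 + sqrt(2))*(g - 3*sqrt(2))^2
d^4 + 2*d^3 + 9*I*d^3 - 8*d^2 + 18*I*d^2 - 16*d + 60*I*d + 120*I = (d + 2)*(d - 2*I)*(d + 5*I)*(d + 6*I)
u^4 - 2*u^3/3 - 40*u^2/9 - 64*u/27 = u*(u - 8/3)*(u + 2/3)*(u + 4/3)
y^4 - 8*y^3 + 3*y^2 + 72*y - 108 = (y - 6)*(y - 3)*(y - 2)*(y + 3)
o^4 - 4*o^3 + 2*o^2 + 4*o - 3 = (o - 3)*(o - 1)^2*(o + 1)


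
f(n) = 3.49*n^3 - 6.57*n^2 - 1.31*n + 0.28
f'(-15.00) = 2551.54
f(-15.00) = -13237.07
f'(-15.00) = 2551.54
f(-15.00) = -13237.07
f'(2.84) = 45.82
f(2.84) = 23.51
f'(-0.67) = 12.19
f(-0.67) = -2.84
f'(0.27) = -4.09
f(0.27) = -0.48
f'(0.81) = -5.08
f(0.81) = -3.24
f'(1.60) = 4.47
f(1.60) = -4.34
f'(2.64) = 36.97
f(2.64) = 15.25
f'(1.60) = 4.47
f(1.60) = -4.34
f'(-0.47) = 7.18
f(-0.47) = -0.92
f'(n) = 10.47*n^2 - 13.14*n - 1.31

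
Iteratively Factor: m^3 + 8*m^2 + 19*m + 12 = (m + 4)*(m^2 + 4*m + 3) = (m + 3)*(m + 4)*(m + 1)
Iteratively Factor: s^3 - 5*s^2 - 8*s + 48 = (s - 4)*(s^2 - s - 12) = (s - 4)*(s + 3)*(s - 4)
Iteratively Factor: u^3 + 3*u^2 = (u)*(u^2 + 3*u) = u^2*(u + 3)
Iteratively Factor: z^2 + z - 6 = (z - 2)*(z + 3)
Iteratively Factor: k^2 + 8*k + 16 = (k + 4)*(k + 4)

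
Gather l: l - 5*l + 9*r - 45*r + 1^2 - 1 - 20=-4*l - 36*r - 20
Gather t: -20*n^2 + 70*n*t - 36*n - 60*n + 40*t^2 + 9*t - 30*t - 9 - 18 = -20*n^2 - 96*n + 40*t^2 + t*(70*n - 21) - 27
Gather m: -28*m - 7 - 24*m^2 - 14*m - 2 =-24*m^2 - 42*m - 9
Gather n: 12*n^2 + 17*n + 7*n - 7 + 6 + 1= 12*n^2 + 24*n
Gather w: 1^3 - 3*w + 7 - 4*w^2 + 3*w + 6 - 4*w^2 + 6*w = -8*w^2 + 6*w + 14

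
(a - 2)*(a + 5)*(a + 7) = a^3 + 10*a^2 + 11*a - 70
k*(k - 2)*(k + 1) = k^3 - k^2 - 2*k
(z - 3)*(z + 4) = z^2 + z - 12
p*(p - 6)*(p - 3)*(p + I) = p^4 - 9*p^3 + I*p^3 + 18*p^2 - 9*I*p^2 + 18*I*p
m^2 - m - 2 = (m - 2)*(m + 1)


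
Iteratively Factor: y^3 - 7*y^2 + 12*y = (y - 4)*(y^2 - 3*y) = y*(y - 4)*(y - 3)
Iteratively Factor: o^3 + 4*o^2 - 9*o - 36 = (o - 3)*(o^2 + 7*o + 12) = (o - 3)*(o + 3)*(o + 4)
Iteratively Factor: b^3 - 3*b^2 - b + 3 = (b + 1)*(b^2 - 4*b + 3) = (b - 1)*(b + 1)*(b - 3)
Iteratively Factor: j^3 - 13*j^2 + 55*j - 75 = (j - 5)*(j^2 - 8*j + 15) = (j - 5)^2*(j - 3)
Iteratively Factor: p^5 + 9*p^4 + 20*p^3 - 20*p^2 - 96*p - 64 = (p + 4)*(p^4 + 5*p^3 - 20*p - 16) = (p + 4)^2*(p^3 + p^2 - 4*p - 4) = (p + 2)*(p + 4)^2*(p^2 - p - 2) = (p - 2)*(p + 2)*(p + 4)^2*(p + 1)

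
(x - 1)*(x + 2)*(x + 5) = x^3 + 6*x^2 + 3*x - 10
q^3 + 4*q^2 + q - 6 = (q - 1)*(q + 2)*(q + 3)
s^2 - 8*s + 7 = (s - 7)*(s - 1)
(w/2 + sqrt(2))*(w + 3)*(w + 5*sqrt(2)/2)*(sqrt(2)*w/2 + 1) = sqrt(2)*w^4/4 + 3*sqrt(2)*w^3/4 + 11*w^3/4 + 19*sqrt(2)*w^2/4 + 33*w^2/4 + 5*w + 57*sqrt(2)*w/4 + 15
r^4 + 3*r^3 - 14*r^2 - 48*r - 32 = (r - 4)*(r + 1)*(r + 2)*(r + 4)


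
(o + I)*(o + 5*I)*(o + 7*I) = o^3 + 13*I*o^2 - 47*o - 35*I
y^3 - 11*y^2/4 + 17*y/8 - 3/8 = (y - 3/2)*(y - 1)*(y - 1/4)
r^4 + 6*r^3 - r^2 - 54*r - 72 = (r - 3)*(r + 2)*(r + 3)*(r + 4)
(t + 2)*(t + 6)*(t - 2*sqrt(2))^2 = t^4 - 4*sqrt(2)*t^3 + 8*t^3 - 32*sqrt(2)*t^2 + 20*t^2 - 48*sqrt(2)*t + 64*t + 96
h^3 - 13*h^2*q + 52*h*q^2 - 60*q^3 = (h - 6*q)*(h - 5*q)*(h - 2*q)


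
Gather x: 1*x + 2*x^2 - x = 2*x^2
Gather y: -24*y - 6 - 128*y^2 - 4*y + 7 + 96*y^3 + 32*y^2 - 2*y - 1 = 96*y^3 - 96*y^2 - 30*y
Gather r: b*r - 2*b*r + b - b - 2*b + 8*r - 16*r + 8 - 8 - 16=-2*b + r*(-b - 8) - 16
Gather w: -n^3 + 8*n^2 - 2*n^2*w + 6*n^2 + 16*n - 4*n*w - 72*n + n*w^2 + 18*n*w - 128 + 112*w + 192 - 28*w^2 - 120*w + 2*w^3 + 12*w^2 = -n^3 + 14*n^2 - 56*n + 2*w^3 + w^2*(n - 16) + w*(-2*n^2 + 14*n - 8) + 64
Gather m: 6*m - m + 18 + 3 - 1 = 5*m + 20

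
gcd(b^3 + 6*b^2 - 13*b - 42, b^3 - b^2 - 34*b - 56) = b + 2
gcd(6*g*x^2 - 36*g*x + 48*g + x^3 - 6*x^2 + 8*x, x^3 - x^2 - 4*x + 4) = x - 2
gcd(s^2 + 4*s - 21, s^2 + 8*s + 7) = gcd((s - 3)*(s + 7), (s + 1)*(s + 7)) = s + 7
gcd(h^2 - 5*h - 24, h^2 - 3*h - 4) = 1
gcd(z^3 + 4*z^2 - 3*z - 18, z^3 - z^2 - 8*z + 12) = z^2 + z - 6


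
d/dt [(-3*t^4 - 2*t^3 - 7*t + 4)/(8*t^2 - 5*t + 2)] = (-48*t^5 + 29*t^4 - 4*t^3 + 44*t^2 - 64*t + 6)/(64*t^4 - 80*t^3 + 57*t^2 - 20*t + 4)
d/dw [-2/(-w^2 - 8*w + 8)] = 4*(-w - 4)/(w^2 + 8*w - 8)^2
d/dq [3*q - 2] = 3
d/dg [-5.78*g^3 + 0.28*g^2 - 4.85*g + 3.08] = -17.34*g^2 + 0.56*g - 4.85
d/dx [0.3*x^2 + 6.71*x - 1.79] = 0.6*x + 6.71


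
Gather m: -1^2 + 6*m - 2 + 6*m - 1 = 12*m - 4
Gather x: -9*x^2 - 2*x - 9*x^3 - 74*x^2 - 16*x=-9*x^3 - 83*x^2 - 18*x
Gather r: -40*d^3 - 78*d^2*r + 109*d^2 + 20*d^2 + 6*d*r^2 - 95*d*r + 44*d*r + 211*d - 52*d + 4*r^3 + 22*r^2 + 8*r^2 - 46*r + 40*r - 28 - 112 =-40*d^3 + 129*d^2 + 159*d + 4*r^3 + r^2*(6*d + 30) + r*(-78*d^2 - 51*d - 6) - 140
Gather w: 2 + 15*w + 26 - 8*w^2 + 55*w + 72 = -8*w^2 + 70*w + 100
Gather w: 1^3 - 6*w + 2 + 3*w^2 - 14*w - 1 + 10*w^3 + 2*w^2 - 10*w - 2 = 10*w^3 + 5*w^2 - 30*w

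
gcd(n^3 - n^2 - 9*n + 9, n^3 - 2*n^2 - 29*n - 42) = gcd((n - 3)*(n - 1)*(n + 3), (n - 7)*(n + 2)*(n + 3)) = n + 3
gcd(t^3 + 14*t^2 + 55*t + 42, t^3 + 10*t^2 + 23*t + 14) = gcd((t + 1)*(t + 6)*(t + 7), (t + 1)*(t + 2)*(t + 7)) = t^2 + 8*t + 7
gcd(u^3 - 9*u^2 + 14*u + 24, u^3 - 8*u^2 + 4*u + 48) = u^2 - 10*u + 24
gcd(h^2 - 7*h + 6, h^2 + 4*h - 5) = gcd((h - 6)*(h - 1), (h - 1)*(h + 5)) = h - 1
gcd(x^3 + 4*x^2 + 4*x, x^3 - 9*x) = x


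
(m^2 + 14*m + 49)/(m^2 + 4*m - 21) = (m + 7)/(m - 3)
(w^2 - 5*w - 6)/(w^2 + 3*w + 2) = (w - 6)/(w + 2)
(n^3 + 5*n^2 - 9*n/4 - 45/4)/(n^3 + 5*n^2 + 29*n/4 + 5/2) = (4*n^3 + 20*n^2 - 9*n - 45)/(4*n^3 + 20*n^2 + 29*n + 10)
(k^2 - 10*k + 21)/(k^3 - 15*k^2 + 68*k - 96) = (k - 7)/(k^2 - 12*k + 32)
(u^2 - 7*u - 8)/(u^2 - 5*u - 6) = (u - 8)/(u - 6)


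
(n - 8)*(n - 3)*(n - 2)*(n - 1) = n^4 - 14*n^3 + 59*n^2 - 94*n + 48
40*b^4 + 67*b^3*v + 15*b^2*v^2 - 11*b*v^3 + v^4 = (-8*b + v)*(-5*b + v)*(b + v)^2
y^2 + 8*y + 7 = (y + 1)*(y + 7)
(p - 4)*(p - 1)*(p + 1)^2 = p^4 - 3*p^3 - 5*p^2 + 3*p + 4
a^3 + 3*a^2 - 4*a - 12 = (a - 2)*(a + 2)*(a + 3)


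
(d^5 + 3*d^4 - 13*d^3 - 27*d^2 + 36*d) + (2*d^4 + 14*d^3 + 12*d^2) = d^5 + 5*d^4 + d^3 - 15*d^2 + 36*d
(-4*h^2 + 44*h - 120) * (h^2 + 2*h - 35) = -4*h^4 + 36*h^3 + 108*h^2 - 1780*h + 4200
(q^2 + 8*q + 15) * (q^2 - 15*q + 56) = q^4 - 7*q^3 - 49*q^2 + 223*q + 840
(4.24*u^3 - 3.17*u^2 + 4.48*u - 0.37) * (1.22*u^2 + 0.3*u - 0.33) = 5.1728*u^5 - 2.5954*u^4 + 3.1154*u^3 + 1.9387*u^2 - 1.5894*u + 0.1221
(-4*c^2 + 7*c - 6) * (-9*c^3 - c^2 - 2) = 36*c^5 - 59*c^4 + 47*c^3 + 14*c^2 - 14*c + 12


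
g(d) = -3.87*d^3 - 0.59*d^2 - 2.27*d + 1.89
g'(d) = -11.61*d^2 - 1.18*d - 2.27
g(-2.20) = 45.24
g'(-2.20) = -55.87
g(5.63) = -720.21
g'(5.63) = -376.91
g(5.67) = -735.39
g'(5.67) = -382.21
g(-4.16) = 279.73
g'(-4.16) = -198.28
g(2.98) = -112.53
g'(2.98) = -108.89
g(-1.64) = 21.10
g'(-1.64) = -31.56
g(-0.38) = 2.88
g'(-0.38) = -3.50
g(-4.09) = 266.08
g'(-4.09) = -191.66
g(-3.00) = 107.88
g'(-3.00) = -103.22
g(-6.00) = 830.19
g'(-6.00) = -413.15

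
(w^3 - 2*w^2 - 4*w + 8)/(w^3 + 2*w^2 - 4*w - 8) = (w - 2)/(w + 2)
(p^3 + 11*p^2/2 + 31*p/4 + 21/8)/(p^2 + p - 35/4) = (4*p^2 + 8*p + 3)/(2*(2*p - 5))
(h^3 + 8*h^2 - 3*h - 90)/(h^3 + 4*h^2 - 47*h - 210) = (h - 3)/(h - 7)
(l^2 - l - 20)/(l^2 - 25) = (l + 4)/(l + 5)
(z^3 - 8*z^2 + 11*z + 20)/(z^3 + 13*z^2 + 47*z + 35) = (z^2 - 9*z + 20)/(z^2 + 12*z + 35)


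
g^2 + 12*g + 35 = (g + 5)*(g + 7)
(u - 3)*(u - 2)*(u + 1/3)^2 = u^4 - 13*u^3/3 + 25*u^2/9 + 31*u/9 + 2/3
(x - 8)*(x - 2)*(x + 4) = x^3 - 6*x^2 - 24*x + 64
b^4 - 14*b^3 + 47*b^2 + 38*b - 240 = (b - 8)*(b - 5)*(b - 3)*(b + 2)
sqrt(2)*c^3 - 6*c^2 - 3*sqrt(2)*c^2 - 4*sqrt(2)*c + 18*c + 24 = (c - 4)*(c - 3*sqrt(2))*(sqrt(2)*c + sqrt(2))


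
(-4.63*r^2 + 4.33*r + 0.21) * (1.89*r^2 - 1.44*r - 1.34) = -8.7507*r^4 + 14.8509*r^3 + 0.3659*r^2 - 6.1046*r - 0.2814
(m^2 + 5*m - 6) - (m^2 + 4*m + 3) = m - 9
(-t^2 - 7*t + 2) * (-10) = 10*t^2 + 70*t - 20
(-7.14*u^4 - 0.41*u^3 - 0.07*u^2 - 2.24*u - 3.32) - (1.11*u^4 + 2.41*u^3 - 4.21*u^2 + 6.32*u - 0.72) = -8.25*u^4 - 2.82*u^3 + 4.14*u^2 - 8.56*u - 2.6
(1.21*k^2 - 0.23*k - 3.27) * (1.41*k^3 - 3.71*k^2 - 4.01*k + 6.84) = 1.7061*k^5 - 4.8134*k^4 - 8.6095*k^3 + 21.3304*k^2 + 11.5395*k - 22.3668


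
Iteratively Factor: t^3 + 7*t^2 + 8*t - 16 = (t - 1)*(t^2 + 8*t + 16) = (t - 1)*(t + 4)*(t + 4)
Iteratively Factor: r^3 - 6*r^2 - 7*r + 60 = (r - 4)*(r^2 - 2*r - 15) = (r - 5)*(r - 4)*(r + 3)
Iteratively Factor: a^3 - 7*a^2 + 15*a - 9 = (a - 1)*(a^2 - 6*a + 9) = (a - 3)*(a - 1)*(a - 3)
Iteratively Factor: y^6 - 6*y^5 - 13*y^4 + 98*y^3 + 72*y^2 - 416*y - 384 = (y - 4)*(y^5 - 2*y^4 - 21*y^3 + 14*y^2 + 128*y + 96) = (y - 4)*(y + 2)*(y^4 - 4*y^3 - 13*y^2 + 40*y + 48) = (y - 4)^2*(y + 2)*(y^3 - 13*y - 12) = (y - 4)^2*(y + 2)*(y + 3)*(y^2 - 3*y - 4) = (y - 4)^3*(y + 2)*(y + 3)*(y + 1)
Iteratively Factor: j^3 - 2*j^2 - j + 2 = (j - 2)*(j^2 - 1) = (j - 2)*(j - 1)*(j + 1)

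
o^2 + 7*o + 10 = (o + 2)*(o + 5)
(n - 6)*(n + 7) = n^2 + n - 42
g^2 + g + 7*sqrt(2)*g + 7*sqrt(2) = (g + 1)*(g + 7*sqrt(2))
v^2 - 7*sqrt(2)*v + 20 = (v - 5*sqrt(2))*(v - 2*sqrt(2))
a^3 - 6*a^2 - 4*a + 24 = (a - 6)*(a - 2)*(a + 2)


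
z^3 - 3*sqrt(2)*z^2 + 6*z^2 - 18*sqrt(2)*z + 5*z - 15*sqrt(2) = (z + 1)*(z + 5)*(z - 3*sqrt(2))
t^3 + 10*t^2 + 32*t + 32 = (t + 2)*(t + 4)^2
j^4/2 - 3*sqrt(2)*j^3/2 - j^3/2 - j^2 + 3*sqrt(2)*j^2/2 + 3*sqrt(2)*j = j*(j/2 + 1/2)*(j - 2)*(j - 3*sqrt(2))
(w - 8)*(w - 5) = w^2 - 13*w + 40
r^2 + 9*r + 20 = (r + 4)*(r + 5)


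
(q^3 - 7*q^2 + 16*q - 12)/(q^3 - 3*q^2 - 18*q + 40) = (q^2 - 5*q + 6)/(q^2 - q - 20)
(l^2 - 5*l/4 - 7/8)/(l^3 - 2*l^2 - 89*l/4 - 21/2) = (4*l - 7)/(2*(2*l^2 - 5*l - 42))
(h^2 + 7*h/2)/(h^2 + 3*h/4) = 2*(2*h + 7)/(4*h + 3)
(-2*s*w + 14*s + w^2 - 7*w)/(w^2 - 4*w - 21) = (-2*s + w)/(w + 3)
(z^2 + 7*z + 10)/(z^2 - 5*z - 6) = (z^2 + 7*z + 10)/(z^2 - 5*z - 6)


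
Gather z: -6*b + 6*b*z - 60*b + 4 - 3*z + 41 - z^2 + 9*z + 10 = -66*b - z^2 + z*(6*b + 6) + 55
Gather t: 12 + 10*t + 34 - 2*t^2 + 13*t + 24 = -2*t^2 + 23*t + 70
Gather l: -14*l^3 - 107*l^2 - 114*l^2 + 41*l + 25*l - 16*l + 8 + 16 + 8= -14*l^3 - 221*l^2 + 50*l + 32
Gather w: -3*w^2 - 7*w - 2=-3*w^2 - 7*w - 2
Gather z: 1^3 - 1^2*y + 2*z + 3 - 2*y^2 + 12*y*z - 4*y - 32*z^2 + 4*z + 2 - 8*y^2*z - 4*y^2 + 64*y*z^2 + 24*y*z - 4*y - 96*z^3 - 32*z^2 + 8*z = -6*y^2 - 9*y - 96*z^3 + z^2*(64*y - 64) + z*(-8*y^2 + 36*y + 14) + 6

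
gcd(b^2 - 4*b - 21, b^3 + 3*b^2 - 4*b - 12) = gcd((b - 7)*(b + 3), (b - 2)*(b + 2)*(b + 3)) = b + 3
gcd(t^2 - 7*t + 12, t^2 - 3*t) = t - 3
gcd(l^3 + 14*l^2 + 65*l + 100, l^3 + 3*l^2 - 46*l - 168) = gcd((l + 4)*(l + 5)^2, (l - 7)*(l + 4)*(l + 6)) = l + 4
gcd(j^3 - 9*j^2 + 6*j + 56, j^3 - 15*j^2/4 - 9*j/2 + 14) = j^2 - 2*j - 8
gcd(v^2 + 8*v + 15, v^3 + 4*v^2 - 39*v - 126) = v + 3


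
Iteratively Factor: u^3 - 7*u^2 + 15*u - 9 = (u - 3)*(u^2 - 4*u + 3) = (u - 3)^2*(u - 1)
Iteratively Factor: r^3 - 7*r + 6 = (r - 1)*(r^2 + r - 6) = (r - 1)*(r + 3)*(r - 2)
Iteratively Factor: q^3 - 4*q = (q)*(q^2 - 4) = q*(q - 2)*(q + 2)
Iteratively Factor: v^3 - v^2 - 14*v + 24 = (v - 2)*(v^2 + v - 12) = (v - 3)*(v - 2)*(v + 4)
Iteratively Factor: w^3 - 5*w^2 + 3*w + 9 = (w - 3)*(w^2 - 2*w - 3) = (w - 3)^2*(w + 1)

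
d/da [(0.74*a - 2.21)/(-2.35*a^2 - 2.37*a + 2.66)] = (1.739*a^2 - 10.387*a - 3.2693)/(5.5225*a^4 + 11.139*a^3 - 6.8851*a^2 - 12.6084*a + 7.0756)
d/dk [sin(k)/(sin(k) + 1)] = cos(k)/(sin(k) + 1)^2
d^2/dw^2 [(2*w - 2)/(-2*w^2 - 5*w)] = 4*(-4*w^3 + 12*w^2 + 30*w + 25)/(w^3*(8*w^3 + 60*w^2 + 150*w + 125))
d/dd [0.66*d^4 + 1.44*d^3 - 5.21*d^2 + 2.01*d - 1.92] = 2.64*d^3 + 4.32*d^2 - 10.42*d + 2.01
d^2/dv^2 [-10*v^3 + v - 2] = -60*v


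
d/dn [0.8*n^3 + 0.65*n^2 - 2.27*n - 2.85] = 2.4*n^2 + 1.3*n - 2.27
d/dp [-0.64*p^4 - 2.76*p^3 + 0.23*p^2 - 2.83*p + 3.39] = -2.56*p^3 - 8.28*p^2 + 0.46*p - 2.83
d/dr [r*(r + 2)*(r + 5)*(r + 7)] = 4*r^3 + 42*r^2 + 118*r + 70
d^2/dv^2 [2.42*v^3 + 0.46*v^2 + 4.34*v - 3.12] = 14.52*v + 0.92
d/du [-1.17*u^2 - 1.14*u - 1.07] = -2.34*u - 1.14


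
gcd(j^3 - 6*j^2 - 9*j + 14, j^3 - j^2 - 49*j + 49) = j^2 - 8*j + 7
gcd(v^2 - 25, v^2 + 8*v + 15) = v + 5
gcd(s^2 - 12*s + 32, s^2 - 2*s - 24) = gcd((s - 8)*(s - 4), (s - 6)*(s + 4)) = 1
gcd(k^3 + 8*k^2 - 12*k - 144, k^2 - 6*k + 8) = k - 4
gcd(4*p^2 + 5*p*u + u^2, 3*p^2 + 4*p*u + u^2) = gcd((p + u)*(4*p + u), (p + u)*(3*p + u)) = p + u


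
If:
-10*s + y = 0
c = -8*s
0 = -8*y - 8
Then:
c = 4/5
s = -1/10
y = -1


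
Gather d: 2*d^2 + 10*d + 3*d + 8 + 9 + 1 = 2*d^2 + 13*d + 18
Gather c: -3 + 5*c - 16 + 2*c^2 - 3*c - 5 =2*c^2 + 2*c - 24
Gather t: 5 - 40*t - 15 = -40*t - 10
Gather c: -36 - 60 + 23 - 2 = -75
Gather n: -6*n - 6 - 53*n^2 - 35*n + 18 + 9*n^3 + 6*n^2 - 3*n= 9*n^3 - 47*n^2 - 44*n + 12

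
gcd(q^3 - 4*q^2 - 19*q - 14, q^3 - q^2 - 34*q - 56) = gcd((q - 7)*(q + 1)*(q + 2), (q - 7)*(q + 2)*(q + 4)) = q^2 - 5*q - 14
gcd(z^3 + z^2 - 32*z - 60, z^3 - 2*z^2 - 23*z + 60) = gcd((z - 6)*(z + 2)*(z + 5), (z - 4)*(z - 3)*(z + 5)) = z + 5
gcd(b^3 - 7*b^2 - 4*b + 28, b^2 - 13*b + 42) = b - 7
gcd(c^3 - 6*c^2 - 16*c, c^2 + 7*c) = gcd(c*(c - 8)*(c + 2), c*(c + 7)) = c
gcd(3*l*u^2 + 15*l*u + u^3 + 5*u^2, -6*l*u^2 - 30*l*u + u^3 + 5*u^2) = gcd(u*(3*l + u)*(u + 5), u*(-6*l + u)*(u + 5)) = u^2 + 5*u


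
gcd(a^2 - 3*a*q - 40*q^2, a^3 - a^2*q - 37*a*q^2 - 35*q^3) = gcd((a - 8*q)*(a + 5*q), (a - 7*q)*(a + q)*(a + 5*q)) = a + 5*q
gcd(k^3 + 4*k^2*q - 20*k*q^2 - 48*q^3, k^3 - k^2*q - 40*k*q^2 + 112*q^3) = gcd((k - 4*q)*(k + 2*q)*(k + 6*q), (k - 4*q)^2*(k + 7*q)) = -k + 4*q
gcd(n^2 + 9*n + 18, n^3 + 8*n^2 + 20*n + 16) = 1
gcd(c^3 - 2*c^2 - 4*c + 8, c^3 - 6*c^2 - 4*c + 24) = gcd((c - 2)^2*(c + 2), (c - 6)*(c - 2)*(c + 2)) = c^2 - 4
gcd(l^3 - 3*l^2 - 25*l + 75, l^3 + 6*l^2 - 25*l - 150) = l^2 - 25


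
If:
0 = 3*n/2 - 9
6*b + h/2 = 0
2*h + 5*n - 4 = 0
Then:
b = 13/12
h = -13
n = 6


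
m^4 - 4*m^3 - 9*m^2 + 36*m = m*(m - 4)*(m - 3)*(m + 3)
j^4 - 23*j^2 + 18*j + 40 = (j - 4)*(j - 2)*(j + 1)*(j + 5)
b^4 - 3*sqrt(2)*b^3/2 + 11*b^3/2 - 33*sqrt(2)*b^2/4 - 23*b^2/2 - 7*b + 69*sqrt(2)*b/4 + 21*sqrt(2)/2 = (b - 2)*(b + 1/2)*(b + 7)*(b - 3*sqrt(2)/2)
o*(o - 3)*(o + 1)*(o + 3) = o^4 + o^3 - 9*o^2 - 9*o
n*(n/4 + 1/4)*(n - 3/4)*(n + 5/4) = n^4/4 + 3*n^3/8 - 7*n^2/64 - 15*n/64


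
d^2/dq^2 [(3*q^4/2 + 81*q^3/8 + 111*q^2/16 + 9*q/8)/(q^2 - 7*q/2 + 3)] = 3*(8*q^6 - 84*q^5 + 366*q^4 - 37*q^3 - 1602*q^2 + 1404*q + 396)/(8*q^6 - 84*q^5 + 366*q^4 - 847*q^3 + 1098*q^2 - 756*q + 216)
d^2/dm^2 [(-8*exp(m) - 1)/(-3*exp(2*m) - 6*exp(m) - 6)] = 2*(4*exp(4*m) - 6*exp(3*m) - 45*exp(2*m) - 18*exp(m) + 14)*exp(m)/(3*(exp(6*m) + 6*exp(5*m) + 18*exp(4*m) + 32*exp(3*m) + 36*exp(2*m) + 24*exp(m) + 8))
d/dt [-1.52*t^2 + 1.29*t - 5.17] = 1.29 - 3.04*t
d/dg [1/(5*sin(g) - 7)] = -5*cos(g)/(5*sin(g) - 7)^2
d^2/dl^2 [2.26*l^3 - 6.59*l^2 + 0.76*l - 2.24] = 13.56*l - 13.18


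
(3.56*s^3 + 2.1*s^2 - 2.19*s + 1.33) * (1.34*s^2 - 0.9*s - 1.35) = 4.7704*s^5 - 0.39*s^4 - 9.6306*s^3 + 0.9182*s^2 + 1.7595*s - 1.7955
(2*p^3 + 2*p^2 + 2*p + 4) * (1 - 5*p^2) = -10*p^5 - 10*p^4 - 8*p^3 - 18*p^2 + 2*p + 4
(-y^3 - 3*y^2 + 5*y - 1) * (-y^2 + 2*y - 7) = y^5 + y^4 - 4*y^3 + 32*y^2 - 37*y + 7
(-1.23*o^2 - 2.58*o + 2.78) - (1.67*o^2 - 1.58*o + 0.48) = -2.9*o^2 - 1.0*o + 2.3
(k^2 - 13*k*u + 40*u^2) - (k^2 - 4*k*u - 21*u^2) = -9*k*u + 61*u^2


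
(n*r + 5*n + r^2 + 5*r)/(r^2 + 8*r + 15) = (n + r)/(r + 3)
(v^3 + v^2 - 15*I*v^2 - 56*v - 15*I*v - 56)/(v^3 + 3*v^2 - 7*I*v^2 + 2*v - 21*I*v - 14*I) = (v - 8*I)/(v + 2)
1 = 1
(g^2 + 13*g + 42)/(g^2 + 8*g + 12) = (g + 7)/(g + 2)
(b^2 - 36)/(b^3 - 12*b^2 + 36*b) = (b + 6)/(b*(b - 6))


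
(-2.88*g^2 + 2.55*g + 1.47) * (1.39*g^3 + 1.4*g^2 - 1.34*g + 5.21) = -4.0032*g^5 - 0.487500000000001*g^4 + 9.4725*g^3 - 16.3638*g^2 + 11.3157*g + 7.6587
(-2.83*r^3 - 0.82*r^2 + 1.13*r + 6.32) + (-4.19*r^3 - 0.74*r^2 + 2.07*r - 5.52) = -7.02*r^3 - 1.56*r^2 + 3.2*r + 0.800000000000001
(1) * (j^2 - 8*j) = j^2 - 8*j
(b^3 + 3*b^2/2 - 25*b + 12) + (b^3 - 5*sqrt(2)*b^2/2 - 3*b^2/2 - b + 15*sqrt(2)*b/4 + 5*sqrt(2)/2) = 2*b^3 - 5*sqrt(2)*b^2/2 - 26*b + 15*sqrt(2)*b/4 + 5*sqrt(2)/2 + 12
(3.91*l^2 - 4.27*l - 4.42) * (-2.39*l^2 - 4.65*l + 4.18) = -9.3449*l^4 - 7.9762*l^3 + 46.7631*l^2 + 2.7044*l - 18.4756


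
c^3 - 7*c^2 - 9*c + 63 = (c - 7)*(c - 3)*(c + 3)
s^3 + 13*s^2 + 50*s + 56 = (s + 2)*(s + 4)*(s + 7)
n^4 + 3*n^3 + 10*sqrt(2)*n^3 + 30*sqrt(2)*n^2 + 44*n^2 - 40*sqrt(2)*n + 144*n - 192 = (n - 1)*(n + 4)*(n + 4*sqrt(2))*(n + 6*sqrt(2))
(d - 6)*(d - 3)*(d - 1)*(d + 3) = d^4 - 7*d^3 - 3*d^2 + 63*d - 54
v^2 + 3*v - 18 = (v - 3)*(v + 6)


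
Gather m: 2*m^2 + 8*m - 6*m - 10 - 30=2*m^2 + 2*m - 40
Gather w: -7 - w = -w - 7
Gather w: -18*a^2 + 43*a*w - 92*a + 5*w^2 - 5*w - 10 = -18*a^2 - 92*a + 5*w^2 + w*(43*a - 5) - 10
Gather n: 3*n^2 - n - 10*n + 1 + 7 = 3*n^2 - 11*n + 8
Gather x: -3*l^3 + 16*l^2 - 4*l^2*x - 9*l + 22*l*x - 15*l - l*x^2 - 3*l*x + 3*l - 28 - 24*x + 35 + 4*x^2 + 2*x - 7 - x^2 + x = -3*l^3 + 16*l^2 - 21*l + x^2*(3 - l) + x*(-4*l^2 + 19*l - 21)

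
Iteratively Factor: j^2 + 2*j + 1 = (j + 1)*(j + 1)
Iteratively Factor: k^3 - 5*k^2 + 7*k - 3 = (k - 1)*(k^2 - 4*k + 3) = (k - 1)^2*(k - 3)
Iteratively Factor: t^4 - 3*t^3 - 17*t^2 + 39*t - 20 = (t - 1)*(t^3 - 2*t^2 - 19*t + 20) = (t - 1)^2*(t^2 - t - 20) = (t - 5)*(t - 1)^2*(t + 4)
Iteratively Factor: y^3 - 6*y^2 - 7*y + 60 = (y - 5)*(y^2 - y - 12) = (y - 5)*(y + 3)*(y - 4)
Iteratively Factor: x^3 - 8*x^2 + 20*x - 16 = (x - 2)*(x^2 - 6*x + 8) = (x - 2)^2*(x - 4)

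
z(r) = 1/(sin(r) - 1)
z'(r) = -cos(r)/(sin(r) - 1)^2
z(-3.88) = -3.06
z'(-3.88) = 6.92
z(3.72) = -0.65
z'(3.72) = 0.35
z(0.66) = -2.58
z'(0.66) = -5.28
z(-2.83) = -0.77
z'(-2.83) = 0.56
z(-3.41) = -1.36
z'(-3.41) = 1.79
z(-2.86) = -0.78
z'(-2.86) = 0.59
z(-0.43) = -0.71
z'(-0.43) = -0.45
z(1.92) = -16.57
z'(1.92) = 93.93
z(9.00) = -1.70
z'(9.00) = 2.64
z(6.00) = -0.78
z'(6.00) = -0.59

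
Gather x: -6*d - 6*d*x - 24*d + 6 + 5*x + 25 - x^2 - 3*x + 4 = -30*d - x^2 + x*(2 - 6*d) + 35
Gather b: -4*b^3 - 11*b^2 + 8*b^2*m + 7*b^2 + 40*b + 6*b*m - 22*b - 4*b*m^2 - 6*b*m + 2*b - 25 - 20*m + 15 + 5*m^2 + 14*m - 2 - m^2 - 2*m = -4*b^3 + b^2*(8*m - 4) + b*(20 - 4*m^2) + 4*m^2 - 8*m - 12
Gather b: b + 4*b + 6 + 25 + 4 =5*b + 35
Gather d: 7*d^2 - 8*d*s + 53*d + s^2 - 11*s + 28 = 7*d^2 + d*(53 - 8*s) + s^2 - 11*s + 28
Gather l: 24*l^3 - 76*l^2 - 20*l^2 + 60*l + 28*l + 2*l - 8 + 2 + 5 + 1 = 24*l^3 - 96*l^2 + 90*l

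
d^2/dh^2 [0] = 0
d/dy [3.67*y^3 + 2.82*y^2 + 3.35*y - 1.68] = 11.01*y^2 + 5.64*y + 3.35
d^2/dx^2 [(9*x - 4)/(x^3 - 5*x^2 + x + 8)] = 2*((9*x - 4)*(3*x^2 - 10*x + 1)^2 + (-27*x^2 + 90*x - (3*x - 5)*(9*x - 4) - 9)*(x^3 - 5*x^2 + x + 8))/(x^3 - 5*x^2 + x + 8)^3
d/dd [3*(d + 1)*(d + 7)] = 6*d + 24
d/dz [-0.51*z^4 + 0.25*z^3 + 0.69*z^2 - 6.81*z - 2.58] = -2.04*z^3 + 0.75*z^2 + 1.38*z - 6.81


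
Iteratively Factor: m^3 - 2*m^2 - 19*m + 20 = (m - 5)*(m^2 + 3*m - 4) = (m - 5)*(m + 4)*(m - 1)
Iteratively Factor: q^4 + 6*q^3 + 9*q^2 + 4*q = (q + 4)*(q^3 + 2*q^2 + q) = q*(q + 4)*(q^2 + 2*q + 1) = q*(q + 1)*(q + 4)*(q + 1)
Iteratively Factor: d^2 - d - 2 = (d - 2)*(d + 1)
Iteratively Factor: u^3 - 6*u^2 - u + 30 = (u - 5)*(u^2 - u - 6) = (u - 5)*(u + 2)*(u - 3)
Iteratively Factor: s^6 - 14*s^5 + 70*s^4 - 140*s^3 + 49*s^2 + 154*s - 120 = (s - 2)*(s^5 - 12*s^4 + 46*s^3 - 48*s^2 - 47*s + 60) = (s - 3)*(s - 2)*(s^4 - 9*s^3 + 19*s^2 + 9*s - 20) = (s - 5)*(s - 3)*(s - 2)*(s^3 - 4*s^2 - s + 4) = (s - 5)*(s - 3)*(s - 2)*(s + 1)*(s^2 - 5*s + 4) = (s - 5)*(s - 4)*(s - 3)*(s - 2)*(s + 1)*(s - 1)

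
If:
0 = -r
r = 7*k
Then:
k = 0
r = 0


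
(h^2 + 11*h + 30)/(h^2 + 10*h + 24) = (h + 5)/(h + 4)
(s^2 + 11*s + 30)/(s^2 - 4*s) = (s^2 + 11*s + 30)/(s*(s - 4))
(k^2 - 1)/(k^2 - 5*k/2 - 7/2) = 2*(k - 1)/(2*k - 7)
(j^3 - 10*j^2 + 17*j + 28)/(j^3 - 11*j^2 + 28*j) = (j + 1)/j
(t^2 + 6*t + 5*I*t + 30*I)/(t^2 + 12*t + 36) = (t + 5*I)/(t + 6)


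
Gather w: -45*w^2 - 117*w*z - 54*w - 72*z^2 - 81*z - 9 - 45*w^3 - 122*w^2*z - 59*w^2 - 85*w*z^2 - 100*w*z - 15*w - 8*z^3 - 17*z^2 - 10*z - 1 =-45*w^3 + w^2*(-122*z - 104) + w*(-85*z^2 - 217*z - 69) - 8*z^3 - 89*z^2 - 91*z - 10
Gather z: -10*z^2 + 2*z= -10*z^2 + 2*z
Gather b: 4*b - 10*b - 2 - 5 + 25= 18 - 6*b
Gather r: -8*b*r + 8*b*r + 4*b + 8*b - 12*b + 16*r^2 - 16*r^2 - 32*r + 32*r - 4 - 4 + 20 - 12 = 0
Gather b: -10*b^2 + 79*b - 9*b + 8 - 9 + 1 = -10*b^2 + 70*b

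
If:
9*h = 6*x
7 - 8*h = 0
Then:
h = 7/8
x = 21/16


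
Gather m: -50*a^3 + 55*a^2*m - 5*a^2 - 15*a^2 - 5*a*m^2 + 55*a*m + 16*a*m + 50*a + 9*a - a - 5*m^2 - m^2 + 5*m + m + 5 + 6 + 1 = -50*a^3 - 20*a^2 + 58*a + m^2*(-5*a - 6) + m*(55*a^2 + 71*a + 6) + 12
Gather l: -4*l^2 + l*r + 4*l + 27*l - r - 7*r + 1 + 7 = -4*l^2 + l*(r + 31) - 8*r + 8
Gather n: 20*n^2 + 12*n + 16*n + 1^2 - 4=20*n^2 + 28*n - 3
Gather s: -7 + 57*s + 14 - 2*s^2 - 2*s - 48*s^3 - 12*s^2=-48*s^3 - 14*s^2 + 55*s + 7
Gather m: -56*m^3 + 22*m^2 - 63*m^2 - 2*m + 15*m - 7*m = -56*m^3 - 41*m^2 + 6*m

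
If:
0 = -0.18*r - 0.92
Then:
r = -5.11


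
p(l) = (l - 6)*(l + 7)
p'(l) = 2*l + 1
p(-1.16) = -41.81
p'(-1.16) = -1.32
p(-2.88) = -36.59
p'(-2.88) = -4.76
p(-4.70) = -24.61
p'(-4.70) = -8.40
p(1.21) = -39.33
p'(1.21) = 3.42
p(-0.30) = -42.21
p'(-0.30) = 0.40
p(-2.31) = -38.97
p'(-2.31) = -3.62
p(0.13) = -41.85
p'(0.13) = 1.26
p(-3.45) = -33.55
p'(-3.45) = -5.90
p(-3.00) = -36.00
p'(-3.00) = -5.00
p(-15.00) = 168.00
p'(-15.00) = -29.00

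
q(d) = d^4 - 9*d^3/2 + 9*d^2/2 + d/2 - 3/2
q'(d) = 4*d^3 - 27*d^2/2 + 9*d + 1/2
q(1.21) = -0.13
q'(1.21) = -1.29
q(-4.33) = 797.55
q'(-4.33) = -616.31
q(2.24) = -3.20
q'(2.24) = -2.12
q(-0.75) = 2.87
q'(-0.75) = -15.53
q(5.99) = 483.19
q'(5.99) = 429.72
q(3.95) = 36.79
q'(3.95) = 71.94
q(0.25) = -1.16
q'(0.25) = 1.97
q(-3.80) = 517.02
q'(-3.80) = -448.13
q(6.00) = 487.50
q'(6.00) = 432.50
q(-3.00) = 240.00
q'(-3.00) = -256.00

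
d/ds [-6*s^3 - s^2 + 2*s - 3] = -18*s^2 - 2*s + 2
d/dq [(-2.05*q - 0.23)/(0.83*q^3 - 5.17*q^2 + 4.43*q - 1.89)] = (3.403*q^3 - 10.0258*q^2 - 2.3782*q + 4.8934)/(0.6889*q^6 - 8.5822*q^5 + 34.0827*q^4 - 48.9436*q^3 + 39.1675*q^2 - 16.7454*q + 3.5721)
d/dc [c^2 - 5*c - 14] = 2*c - 5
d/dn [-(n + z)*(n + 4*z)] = -2*n - 5*z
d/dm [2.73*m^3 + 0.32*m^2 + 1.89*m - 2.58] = 8.19*m^2 + 0.64*m + 1.89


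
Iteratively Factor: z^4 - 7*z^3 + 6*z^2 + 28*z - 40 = (z - 5)*(z^3 - 2*z^2 - 4*z + 8) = (z - 5)*(z - 2)*(z^2 - 4) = (z - 5)*(z - 2)^2*(z + 2)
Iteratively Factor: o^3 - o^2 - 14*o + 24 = (o + 4)*(o^2 - 5*o + 6) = (o - 3)*(o + 4)*(o - 2)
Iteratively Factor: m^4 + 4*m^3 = (m + 4)*(m^3) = m*(m + 4)*(m^2) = m^2*(m + 4)*(m)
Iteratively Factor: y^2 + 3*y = (y + 3)*(y)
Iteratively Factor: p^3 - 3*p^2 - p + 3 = (p + 1)*(p^2 - 4*p + 3) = (p - 1)*(p + 1)*(p - 3)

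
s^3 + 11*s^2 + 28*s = s*(s + 4)*(s + 7)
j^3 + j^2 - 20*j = j*(j - 4)*(j + 5)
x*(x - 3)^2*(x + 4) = x^4 - 2*x^3 - 15*x^2 + 36*x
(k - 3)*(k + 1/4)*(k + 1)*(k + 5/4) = k^4 - k^3/2 - 91*k^2/16 - 41*k/8 - 15/16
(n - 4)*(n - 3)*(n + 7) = n^3 - 37*n + 84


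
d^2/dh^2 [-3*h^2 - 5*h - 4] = -6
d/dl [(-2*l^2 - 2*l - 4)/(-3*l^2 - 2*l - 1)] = 2*(-l^2 - 10*l - 3)/(9*l^4 + 12*l^3 + 10*l^2 + 4*l + 1)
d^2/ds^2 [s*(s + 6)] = 2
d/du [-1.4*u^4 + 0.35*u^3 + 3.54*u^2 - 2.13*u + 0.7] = -5.6*u^3 + 1.05*u^2 + 7.08*u - 2.13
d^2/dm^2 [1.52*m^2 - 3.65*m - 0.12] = 3.04000000000000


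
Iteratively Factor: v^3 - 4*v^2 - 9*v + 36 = (v - 3)*(v^2 - v - 12) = (v - 4)*(v - 3)*(v + 3)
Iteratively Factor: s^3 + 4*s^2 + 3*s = (s)*(s^2 + 4*s + 3) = s*(s + 1)*(s + 3)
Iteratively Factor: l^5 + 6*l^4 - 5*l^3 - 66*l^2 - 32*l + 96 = (l - 1)*(l^4 + 7*l^3 + 2*l^2 - 64*l - 96) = (l - 3)*(l - 1)*(l^3 + 10*l^2 + 32*l + 32) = (l - 3)*(l - 1)*(l + 4)*(l^2 + 6*l + 8) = (l - 3)*(l - 1)*(l + 2)*(l + 4)*(l + 4)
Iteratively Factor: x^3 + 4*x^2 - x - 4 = (x + 1)*(x^2 + 3*x - 4) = (x + 1)*(x + 4)*(x - 1)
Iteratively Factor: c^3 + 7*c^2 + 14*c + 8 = (c + 1)*(c^2 + 6*c + 8) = (c + 1)*(c + 4)*(c + 2)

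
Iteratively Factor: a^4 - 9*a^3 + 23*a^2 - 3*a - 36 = (a + 1)*(a^3 - 10*a^2 + 33*a - 36) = (a - 3)*(a + 1)*(a^2 - 7*a + 12) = (a - 4)*(a - 3)*(a + 1)*(a - 3)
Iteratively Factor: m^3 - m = (m + 1)*(m^2 - m) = m*(m + 1)*(m - 1)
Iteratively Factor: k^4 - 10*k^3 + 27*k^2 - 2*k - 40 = (k - 4)*(k^3 - 6*k^2 + 3*k + 10) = (k - 5)*(k - 4)*(k^2 - k - 2) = (k - 5)*(k - 4)*(k + 1)*(k - 2)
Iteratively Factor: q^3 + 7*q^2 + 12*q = (q + 4)*(q^2 + 3*q) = (q + 3)*(q + 4)*(q)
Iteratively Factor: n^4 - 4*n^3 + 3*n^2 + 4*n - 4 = (n + 1)*(n^3 - 5*n^2 + 8*n - 4) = (n - 1)*(n + 1)*(n^2 - 4*n + 4) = (n - 2)*(n - 1)*(n + 1)*(n - 2)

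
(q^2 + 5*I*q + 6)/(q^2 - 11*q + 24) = (q^2 + 5*I*q + 6)/(q^2 - 11*q + 24)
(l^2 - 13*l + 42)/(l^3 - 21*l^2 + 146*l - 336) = 1/(l - 8)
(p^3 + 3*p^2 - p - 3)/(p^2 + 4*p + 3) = p - 1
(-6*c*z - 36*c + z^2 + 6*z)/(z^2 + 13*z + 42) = (-6*c + z)/(z + 7)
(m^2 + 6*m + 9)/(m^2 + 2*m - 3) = (m + 3)/(m - 1)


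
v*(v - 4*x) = v^2 - 4*v*x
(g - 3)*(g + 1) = g^2 - 2*g - 3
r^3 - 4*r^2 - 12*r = r*(r - 6)*(r + 2)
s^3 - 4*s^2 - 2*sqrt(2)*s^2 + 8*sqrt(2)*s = s*(s - 4)*(s - 2*sqrt(2))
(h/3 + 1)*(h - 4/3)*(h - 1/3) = h^3/3 + 4*h^2/9 - 41*h/27 + 4/9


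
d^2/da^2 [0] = 0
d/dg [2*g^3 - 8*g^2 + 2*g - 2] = 6*g^2 - 16*g + 2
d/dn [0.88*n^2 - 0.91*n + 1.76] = 1.76*n - 0.91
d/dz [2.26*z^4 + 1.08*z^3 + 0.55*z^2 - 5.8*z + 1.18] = 9.04*z^3 + 3.24*z^2 + 1.1*z - 5.8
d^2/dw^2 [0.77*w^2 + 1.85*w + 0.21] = 1.54000000000000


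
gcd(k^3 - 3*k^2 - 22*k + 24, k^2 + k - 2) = k - 1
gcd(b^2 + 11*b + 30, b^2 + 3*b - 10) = b + 5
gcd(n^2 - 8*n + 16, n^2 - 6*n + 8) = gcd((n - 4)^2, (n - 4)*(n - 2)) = n - 4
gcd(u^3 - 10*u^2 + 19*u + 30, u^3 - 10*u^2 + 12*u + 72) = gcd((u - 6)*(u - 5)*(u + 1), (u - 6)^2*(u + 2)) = u - 6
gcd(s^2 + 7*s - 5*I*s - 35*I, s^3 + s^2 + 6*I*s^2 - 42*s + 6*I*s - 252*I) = s + 7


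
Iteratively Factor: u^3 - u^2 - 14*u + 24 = (u - 3)*(u^2 + 2*u - 8) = (u - 3)*(u - 2)*(u + 4)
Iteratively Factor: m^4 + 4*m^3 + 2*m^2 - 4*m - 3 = (m + 1)*(m^3 + 3*m^2 - m - 3) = (m + 1)*(m + 3)*(m^2 - 1) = (m - 1)*(m + 1)*(m + 3)*(m + 1)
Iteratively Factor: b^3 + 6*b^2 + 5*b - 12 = (b - 1)*(b^2 + 7*b + 12) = (b - 1)*(b + 4)*(b + 3)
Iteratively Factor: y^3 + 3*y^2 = (y)*(y^2 + 3*y) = y^2*(y + 3)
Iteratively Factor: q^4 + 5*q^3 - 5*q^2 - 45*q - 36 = (q + 4)*(q^3 + q^2 - 9*q - 9) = (q + 1)*(q + 4)*(q^2 - 9) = (q - 3)*(q + 1)*(q + 4)*(q + 3)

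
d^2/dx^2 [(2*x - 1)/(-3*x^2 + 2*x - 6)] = 2*(-4*(2*x - 1)*(3*x - 1)^2 + (18*x - 7)*(3*x^2 - 2*x + 6))/(3*x^2 - 2*x + 6)^3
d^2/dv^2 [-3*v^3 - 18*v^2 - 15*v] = -18*v - 36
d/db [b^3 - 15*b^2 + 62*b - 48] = 3*b^2 - 30*b + 62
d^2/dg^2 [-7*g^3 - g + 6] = -42*g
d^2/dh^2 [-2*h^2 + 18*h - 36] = -4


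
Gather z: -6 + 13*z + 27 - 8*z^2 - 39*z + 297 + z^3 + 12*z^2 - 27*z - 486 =z^3 + 4*z^2 - 53*z - 168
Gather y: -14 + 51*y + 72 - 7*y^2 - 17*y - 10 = -7*y^2 + 34*y + 48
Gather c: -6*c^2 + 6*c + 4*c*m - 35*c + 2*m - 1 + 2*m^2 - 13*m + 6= -6*c^2 + c*(4*m - 29) + 2*m^2 - 11*m + 5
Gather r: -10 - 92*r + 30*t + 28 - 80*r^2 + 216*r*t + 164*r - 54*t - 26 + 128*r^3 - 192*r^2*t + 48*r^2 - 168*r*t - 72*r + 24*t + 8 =128*r^3 + r^2*(-192*t - 32) + 48*r*t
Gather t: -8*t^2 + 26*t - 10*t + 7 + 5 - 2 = -8*t^2 + 16*t + 10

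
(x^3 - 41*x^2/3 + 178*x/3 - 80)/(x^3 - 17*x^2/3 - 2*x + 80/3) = (x - 6)/(x + 2)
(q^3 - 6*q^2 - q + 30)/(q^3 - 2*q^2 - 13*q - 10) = (q - 3)/(q + 1)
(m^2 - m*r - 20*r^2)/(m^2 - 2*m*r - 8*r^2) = (-m^2 + m*r + 20*r^2)/(-m^2 + 2*m*r + 8*r^2)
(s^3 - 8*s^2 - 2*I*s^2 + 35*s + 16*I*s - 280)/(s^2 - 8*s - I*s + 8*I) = (s^2 - 2*I*s + 35)/(s - I)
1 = 1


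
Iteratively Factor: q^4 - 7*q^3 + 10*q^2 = (q)*(q^3 - 7*q^2 + 10*q) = q^2*(q^2 - 7*q + 10) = q^2*(q - 5)*(q - 2)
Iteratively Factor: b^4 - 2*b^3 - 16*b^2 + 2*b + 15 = (b - 1)*(b^3 - b^2 - 17*b - 15) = (b - 5)*(b - 1)*(b^2 + 4*b + 3) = (b - 5)*(b - 1)*(b + 3)*(b + 1)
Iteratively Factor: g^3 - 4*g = (g + 2)*(g^2 - 2*g) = g*(g + 2)*(g - 2)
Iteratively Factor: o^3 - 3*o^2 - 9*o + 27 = (o + 3)*(o^2 - 6*o + 9) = (o - 3)*(o + 3)*(o - 3)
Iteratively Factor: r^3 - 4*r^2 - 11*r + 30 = (r - 5)*(r^2 + r - 6) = (r - 5)*(r + 3)*(r - 2)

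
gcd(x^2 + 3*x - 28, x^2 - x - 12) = x - 4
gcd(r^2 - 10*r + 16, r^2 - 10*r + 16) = r^2 - 10*r + 16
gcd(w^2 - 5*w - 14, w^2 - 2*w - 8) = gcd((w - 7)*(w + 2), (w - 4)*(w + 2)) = w + 2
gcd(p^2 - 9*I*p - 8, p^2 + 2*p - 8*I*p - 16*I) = p - 8*I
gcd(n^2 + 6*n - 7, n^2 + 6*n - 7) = n^2 + 6*n - 7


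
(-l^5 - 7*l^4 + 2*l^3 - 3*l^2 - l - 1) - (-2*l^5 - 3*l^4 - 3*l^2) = l^5 - 4*l^4 + 2*l^3 - l - 1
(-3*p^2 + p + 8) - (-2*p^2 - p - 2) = -p^2 + 2*p + 10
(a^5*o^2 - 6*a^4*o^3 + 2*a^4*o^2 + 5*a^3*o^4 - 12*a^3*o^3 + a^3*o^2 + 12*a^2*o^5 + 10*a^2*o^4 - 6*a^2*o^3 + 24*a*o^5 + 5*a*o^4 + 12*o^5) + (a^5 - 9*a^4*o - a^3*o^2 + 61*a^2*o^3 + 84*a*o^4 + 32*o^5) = a^5*o^2 + a^5 - 6*a^4*o^3 + 2*a^4*o^2 - 9*a^4*o + 5*a^3*o^4 - 12*a^3*o^3 + 12*a^2*o^5 + 10*a^2*o^4 + 55*a^2*o^3 + 24*a*o^5 + 89*a*o^4 + 44*o^5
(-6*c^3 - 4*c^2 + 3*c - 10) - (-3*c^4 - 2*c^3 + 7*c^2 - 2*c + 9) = 3*c^4 - 4*c^3 - 11*c^2 + 5*c - 19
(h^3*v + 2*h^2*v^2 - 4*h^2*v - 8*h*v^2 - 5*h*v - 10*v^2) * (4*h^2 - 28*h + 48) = 4*h^5*v + 8*h^4*v^2 - 44*h^4*v - 88*h^3*v^2 + 140*h^3*v + 280*h^2*v^2 - 52*h^2*v - 104*h*v^2 - 240*h*v - 480*v^2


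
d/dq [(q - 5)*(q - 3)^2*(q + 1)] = 4*q^3 - 30*q^2 + 56*q - 6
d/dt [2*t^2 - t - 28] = 4*t - 1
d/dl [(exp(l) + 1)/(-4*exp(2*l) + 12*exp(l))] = (exp(2*l) + 2*exp(l) - 3)*exp(-l)/(4*(exp(2*l) - 6*exp(l) + 9))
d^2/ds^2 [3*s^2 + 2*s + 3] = 6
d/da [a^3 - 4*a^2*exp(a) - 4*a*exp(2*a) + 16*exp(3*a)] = -4*a^2*exp(a) + 3*a^2 - 8*a*exp(2*a) - 8*a*exp(a) + 48*exp(3*a) - 4*exp(2*a)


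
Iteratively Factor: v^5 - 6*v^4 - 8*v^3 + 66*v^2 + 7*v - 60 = (v + 3)*(v^4 - 9*v^3 + 19*v^2 + 9*v - 20) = (v + 1)*(v + 3)*(v^3 - 10*v^2 + 29*v - 20) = (v - 1)*(v + 1)*(v + 3)*(v^2 - 9*v + 20) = (v - 4)*(v - 1)*(v + 1)*(v + 3)*(v - 5)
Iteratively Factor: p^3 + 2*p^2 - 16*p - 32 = (p + 4)*(p^2 - 2*p - 8) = (p - 4)*(p + 4)*(p + 2)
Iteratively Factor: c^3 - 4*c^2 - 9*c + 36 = (c + 3)*(c^2 - 7*c + 12) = (c - 4)*(c + 3)*(c - 3)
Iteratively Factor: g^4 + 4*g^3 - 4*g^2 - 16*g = (g + 4)*(g^3 - 4*g) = (g + 2)*(g + 4)*(g^2 - 2*g) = g*(g + 2)*(g + 4)*(g - 2)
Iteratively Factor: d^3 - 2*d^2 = (d)*(d^2 - 2*d) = d*(d - 2)*(d)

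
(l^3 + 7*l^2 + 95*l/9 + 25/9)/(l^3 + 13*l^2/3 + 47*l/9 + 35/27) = 3*(l + 5)/(3*l + 7)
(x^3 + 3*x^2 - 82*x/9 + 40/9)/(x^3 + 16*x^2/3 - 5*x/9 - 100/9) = (3*x - 2)/(3*x + 5)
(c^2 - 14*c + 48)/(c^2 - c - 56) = (c - 6)/(c + 7)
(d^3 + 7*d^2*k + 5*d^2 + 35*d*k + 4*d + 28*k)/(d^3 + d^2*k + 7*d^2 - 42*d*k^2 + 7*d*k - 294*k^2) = (d^2 + 5*d + 4)/(d^2 - 6*d*k + 7*d - 42*k)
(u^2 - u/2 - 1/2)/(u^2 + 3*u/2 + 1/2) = (u - 1)/(u + 1)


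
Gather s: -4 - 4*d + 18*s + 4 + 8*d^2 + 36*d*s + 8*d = 8*d^2 + 4*d + s*(36*d + 18)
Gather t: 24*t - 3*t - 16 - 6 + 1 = 21*t - 21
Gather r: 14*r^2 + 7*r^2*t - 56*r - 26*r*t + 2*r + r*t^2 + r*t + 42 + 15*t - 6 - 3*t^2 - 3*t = r^2*(7*t + 14) + r*(t^2 - 25*t - 54) - 3*t^2 + 12*t + 36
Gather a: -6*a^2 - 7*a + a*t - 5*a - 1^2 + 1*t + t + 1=-6*a^2 + a*(t - 12) + 2*t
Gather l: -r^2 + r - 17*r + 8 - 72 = -r^2 - 16*r - 64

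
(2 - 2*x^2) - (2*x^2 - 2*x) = -4*x^2 + 2*x + 2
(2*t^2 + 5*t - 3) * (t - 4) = 2*t^3 - 3*t^2 - 23*t + 12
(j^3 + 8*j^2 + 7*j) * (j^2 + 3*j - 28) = j^5 + 11*j^4 + 3*j^3 - 203*j^2 - 196*j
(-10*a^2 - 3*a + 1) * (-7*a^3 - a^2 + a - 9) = 70*a^5 + 31*a^4 - 14*a^3 + 86*a^2 + 28*a - 9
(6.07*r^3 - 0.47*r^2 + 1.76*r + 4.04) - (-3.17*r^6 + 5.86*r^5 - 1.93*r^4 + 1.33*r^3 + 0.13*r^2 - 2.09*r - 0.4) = 3.17*r^6 - 5.86*r^5 + 1.93*r^4 + 4.74*r^3 - 0.6*r^2 + 3.85*r + 4.44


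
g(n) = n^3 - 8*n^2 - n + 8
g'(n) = 3*n^2 - 16*n - 1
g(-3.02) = -89.49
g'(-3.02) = 74.68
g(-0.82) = 2.89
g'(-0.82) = 14.14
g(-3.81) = -159.63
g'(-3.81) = 103.51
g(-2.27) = -42.65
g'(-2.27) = 50.78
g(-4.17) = -199.45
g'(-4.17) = 117.89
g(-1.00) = 0.00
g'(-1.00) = 18.00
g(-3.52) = -131.22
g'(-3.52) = 92.49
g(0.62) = 4.54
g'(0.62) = -9.77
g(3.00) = -40.00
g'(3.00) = -22.00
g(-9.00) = -1360.00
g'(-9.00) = 386.00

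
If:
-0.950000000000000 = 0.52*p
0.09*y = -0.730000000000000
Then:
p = -1.83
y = -8.11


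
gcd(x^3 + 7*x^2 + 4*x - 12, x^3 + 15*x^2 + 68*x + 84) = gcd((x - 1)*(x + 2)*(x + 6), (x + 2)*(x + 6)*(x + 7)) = x^2 + 8*x + 12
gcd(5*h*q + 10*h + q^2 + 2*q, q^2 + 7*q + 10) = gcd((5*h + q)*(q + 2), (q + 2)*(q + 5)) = q + 2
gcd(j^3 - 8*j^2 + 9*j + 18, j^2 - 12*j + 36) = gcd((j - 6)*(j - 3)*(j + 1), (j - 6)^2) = j - 6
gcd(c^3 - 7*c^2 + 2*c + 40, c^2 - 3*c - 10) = c^2 - 3*c - 10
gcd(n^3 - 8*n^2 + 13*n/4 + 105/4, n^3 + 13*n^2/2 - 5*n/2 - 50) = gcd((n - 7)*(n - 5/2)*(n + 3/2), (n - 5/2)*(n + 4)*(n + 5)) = n - 5/2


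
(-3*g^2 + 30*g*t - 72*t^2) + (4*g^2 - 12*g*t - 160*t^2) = g^2 + 18*g*t - 232*t^2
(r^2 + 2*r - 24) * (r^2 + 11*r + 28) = r^4 + 13*r^3 + 26*r^2 - 208*r - 672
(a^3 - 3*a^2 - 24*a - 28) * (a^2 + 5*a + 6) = a^5 + 2*a^4 - 33*a^3 - 166*a^2 - 284*a - 168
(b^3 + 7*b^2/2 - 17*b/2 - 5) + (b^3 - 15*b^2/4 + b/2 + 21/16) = 2*b^3 - b^2/4 - 8*b - 59/16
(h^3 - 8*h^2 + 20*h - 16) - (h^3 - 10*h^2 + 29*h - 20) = 2*h^2 - 9*h + 4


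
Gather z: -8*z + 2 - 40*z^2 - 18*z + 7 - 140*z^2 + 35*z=-180*z^2 + 9*z + 9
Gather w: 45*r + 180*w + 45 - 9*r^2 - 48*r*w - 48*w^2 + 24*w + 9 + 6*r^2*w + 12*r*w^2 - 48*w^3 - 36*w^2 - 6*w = -9*r^2 + 45*r - 48*w^3 + w^2*(12*r - 84) + w*(6*r^2 - 48*r + 198) + 54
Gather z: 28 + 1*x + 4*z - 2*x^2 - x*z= -2*x^2 + x + z*(4 - x) + 28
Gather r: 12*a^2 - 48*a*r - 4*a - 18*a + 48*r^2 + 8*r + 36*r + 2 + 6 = 12*a^2 - 22*a + 48*r^2 + r*(44 - 48*a) + 8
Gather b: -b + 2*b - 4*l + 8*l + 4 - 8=b + 4*l - 4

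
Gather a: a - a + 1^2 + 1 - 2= 0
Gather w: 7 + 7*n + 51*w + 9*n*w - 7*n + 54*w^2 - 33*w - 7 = 54*w^2 + w*(9*n + 18)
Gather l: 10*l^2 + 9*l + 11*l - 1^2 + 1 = 10*l^2 + 20*l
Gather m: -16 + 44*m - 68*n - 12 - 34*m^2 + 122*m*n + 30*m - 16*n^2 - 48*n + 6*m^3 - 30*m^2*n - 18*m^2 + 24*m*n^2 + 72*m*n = 6*m^3 + m^2*(-30*n - 52) + m*(24*n^2 + 194*n + 74) - 16*n^2 - 116*n - 28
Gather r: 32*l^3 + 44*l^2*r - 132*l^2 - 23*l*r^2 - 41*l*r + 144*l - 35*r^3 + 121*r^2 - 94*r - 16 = 32*l^3 - 132*l^2 + 144*l - 35*r^3 + r^2*(121 - 23*l) + r*(44*l^2 - 41*l - 94) - 16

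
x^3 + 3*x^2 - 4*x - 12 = (x - 2)*(x + 2)*(x + 3)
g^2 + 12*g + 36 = (g + 6)^2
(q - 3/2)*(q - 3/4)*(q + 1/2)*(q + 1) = q^4 - 3*q^3/4 - 7*q^2/4 + 9*q/16 + 9/16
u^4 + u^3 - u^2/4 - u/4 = u*(u - 1/2)*(u + 1/2)*(u + 1)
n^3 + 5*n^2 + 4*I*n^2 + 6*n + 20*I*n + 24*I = (n + 2)*(n + 3)*(n + 4*I)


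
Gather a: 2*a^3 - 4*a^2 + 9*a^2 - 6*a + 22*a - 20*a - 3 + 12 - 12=2*a^3 + 5*a^2 - 4*a - 3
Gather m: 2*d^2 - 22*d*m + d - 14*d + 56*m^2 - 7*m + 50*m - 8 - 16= 2*d^2 - 13*d + 56*m^2 + m*(43 - 22*d) - 24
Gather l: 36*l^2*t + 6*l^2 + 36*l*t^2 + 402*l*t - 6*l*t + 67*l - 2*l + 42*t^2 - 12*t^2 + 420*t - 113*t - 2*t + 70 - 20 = l^2*(36*t + 6) + l*(36*t^2 + 396*t + 65) + 30*t^2 + 305*t + 50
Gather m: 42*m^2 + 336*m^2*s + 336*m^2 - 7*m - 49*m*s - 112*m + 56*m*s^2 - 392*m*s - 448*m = m^2*(336*s + 378) + m*(56*s^2 - 441*s - 567)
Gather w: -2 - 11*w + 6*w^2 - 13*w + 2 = 6*w^2 - 24*w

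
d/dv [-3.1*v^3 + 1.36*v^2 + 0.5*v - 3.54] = -9.3*v^2 + 2.72*v + 0.5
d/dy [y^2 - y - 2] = 2*y - 1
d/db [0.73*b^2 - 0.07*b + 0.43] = 1.46*b - 0.07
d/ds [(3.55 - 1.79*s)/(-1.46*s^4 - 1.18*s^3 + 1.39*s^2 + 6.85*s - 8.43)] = (-7.8402*s^4 + 16.5076*s^3 + 15.0551*s^2 - 9.869*s - 9.2278)/(2.1316*s^8 + 3.4456*s^7 - 2.6664*s^6 - 23.2824*s^5 + 10.3817*s^4 + 38.9378*s^3 + 23.4871*s^2 - 115.491*s + 71.0649)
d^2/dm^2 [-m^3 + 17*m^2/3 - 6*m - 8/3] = 34/3 - 6*m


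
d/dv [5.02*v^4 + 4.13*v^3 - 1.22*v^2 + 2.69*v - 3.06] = 20.08*v^3 + 12.39*v^2 - 2.44*v + 2.69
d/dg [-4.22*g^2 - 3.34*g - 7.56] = -8.44*g - 3.34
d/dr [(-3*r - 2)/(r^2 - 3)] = (3*r^2 + 4*r + 9)/(r^4 - 6*r^2 + 9)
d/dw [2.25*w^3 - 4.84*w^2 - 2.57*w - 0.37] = 6.75*w^2 - 9.68*w - 2.57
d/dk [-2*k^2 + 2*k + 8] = 2 - 4*k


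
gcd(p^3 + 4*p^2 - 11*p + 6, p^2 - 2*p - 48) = p + 6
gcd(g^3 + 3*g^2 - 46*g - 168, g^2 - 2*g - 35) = g - 7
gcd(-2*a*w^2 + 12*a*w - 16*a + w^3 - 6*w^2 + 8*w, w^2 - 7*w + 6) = 1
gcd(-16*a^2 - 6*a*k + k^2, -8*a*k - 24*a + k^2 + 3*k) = 8*a - k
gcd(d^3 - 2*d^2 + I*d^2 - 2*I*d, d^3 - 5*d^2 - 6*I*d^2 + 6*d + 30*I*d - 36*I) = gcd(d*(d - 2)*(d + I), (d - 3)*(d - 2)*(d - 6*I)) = d - 2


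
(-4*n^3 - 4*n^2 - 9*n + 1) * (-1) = 4*n^3 + 4*n^2 + 9*n - 1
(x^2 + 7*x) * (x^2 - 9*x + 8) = x^4 - 2*x^3 - 55*x^2 + 56*x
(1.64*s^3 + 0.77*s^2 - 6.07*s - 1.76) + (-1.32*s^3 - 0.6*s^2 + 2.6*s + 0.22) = 0.32*s^3 + 0.17*s^2 - 3.47*s - 1.54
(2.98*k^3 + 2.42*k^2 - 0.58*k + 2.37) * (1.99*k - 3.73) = 5.9302*k^4 - 6.2996*k^3 - 10.1808*k^2 + 6.8797*k - 8.8401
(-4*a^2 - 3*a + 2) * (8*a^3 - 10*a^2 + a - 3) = -32*a^5 + 16*a^4 + 42*a^3 - 11*a^2 + 11*a - 6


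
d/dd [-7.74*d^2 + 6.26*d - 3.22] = 6.26 - 15.48*d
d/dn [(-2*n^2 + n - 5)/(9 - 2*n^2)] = (2*n^2 - 56*n + 9)/(4*n^4 - 36*n^2 + 81)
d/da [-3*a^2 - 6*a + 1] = -6*a - 6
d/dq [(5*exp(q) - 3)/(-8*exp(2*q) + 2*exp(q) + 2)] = ((5*exp(q) - 3)*(8*exp(q) - 1) - 20*exp(2*q) + 5*exp(q) + 5)*exp(q)/(2*(-4*exp(2*q) + exp(q) + 1)^2)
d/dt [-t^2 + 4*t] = 4 - 2*t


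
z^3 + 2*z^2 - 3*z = z*(z - 1)*(z + 3)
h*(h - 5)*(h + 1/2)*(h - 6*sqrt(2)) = h^4 - 6*sqrt(2)*h^3 - 9*h^3/2 - 5*h^2/2 + 27*sqrt(2)*h^2 + 15*sqrt(2)*h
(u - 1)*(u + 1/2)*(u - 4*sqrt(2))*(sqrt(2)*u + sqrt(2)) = sqrt(2)*u^4 - 8*u^3 + sqrt(2)*u^3/2 - 4*u^2 - sqrt(2)*u^2 - sqrt(2)*u/2 + 8*u + 4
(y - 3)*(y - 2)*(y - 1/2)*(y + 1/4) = y^4 - 21*y^3/4 + 57*y^2/8 - 7*y/8 - 3/4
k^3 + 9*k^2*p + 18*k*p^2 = k*(k + 3*p)*(k + 6*p)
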